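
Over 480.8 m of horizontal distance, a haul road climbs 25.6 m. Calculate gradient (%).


Formula: Gradient = rise / run * 100
Gradient = 25.6 / 480.8 * 100 = 5.3%

5.3


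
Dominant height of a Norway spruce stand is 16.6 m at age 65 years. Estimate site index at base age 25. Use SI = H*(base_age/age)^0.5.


Formula: SI = H_dom * (base_age / age)^0.5
Age ratio = 25 / 65 = 0.38462
sqrt(age_ratio) = 0.62017
SI = 16.6 * 0.62017 = 10.3 m

10.3


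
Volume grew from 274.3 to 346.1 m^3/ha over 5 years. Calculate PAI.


Formula: PAI = (V_T2 - V_T1) / (T2 - T1)
Volume increment = 346.1 - 274.3 = 71.8 m^3/ha
PAI = 71.8 / 5 = 14.36 m^3/ha/year

14.36


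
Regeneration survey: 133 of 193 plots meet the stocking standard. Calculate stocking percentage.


Formula: Stocking % = stocked plots / total plots * 100
Stocking = 133 / 193 * 100
Stocking = 0.6891 * 100 = 68.9%

68.9


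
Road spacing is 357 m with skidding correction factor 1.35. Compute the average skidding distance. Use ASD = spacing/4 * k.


Formula: ASD = (spacing / 4) * correction
Uncorrected distance = spacing / 4 = 357 / 4 = 89.25 m
ASD = 89.25 * 1.35 = 120 m

120


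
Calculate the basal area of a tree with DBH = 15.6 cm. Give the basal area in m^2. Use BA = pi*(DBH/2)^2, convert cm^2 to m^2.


Formula: BA = pi * (DBH/2)^2 / 10000  (cm^2 to m^2)
Radius = DBH/2 = 15.6/2 = 7.8 cm
BA = pi * 7.8^2 / 10000
   = 191.1345 cm^2 / 10000
   = 0.0191 m^2

0.0191


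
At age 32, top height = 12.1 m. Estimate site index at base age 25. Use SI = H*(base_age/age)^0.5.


Formula: SI = H_dom * (base_age / age)^0.5
Age ratio = 25 / 32 = 0.78125
sqrt(age_ratio) = 0.88388
SI = 12.1 * 0.88388 = 10.7 m

10.7


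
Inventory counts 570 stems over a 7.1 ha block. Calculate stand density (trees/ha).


Formula: Stand Density = N_trees / Area_ha
Density = 570 trees / 7.1 ha
Density = 80 trees/ha

80


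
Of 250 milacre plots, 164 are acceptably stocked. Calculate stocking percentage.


Formula: Stocking % = stocked plots / total plots * 100
Stocking = 164 / 250 * 100
Stocking = 0.656 * 100 = 65.6%

65.6


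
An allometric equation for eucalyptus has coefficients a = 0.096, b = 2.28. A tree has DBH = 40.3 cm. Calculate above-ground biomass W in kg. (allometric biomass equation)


Formula: W = a * DBH^b  (allometric power law)
DBH^b = 40.3^2.28 = 4571.8872
W = 0.096 * 4571.8872 = 438.9 kg

438.9


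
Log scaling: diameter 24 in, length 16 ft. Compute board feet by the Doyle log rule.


Doyle: BF = (D - 4)^2 * L / 16
Adjusted diameter = 24 - 4 = 20 in
(D-4)^2 = 20^2 = 400
BF = 400 * 16 / 16 = 400 BF

400


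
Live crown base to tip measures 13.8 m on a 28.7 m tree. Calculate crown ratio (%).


Formula: Crown Ratio = (Crown Length / Total Height) * 100
CR = (13.8 m / 28.7 m) * 100
CR = 0.4808 * 100 = 48.1%

48.1


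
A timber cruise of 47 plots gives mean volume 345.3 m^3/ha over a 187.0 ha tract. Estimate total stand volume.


Formula: Total Volume = Mean Volume per ha * Total Area
Total Volume = 345.3 m^3/ha * 187.0 ha
Total Volume = 64571 m^3

64571


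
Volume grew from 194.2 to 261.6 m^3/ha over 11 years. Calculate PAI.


Formula: PAI = (V_T2 - V_T1) / (T2 - T1)
Volume increment = 261.6 - 194.2 = 67.4 m^3/ha
PAI = 67.4 / 11 = 6.13 m^3/ha/year

6.13


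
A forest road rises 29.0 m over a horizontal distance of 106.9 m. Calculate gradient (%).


Formula: Gradient = rise / run * 100
Gradient = 29.0 / 106.9 * 100 = 27.1%

27.1


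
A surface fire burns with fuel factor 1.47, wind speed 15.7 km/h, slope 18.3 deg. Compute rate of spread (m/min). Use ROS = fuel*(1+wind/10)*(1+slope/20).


Formula: ROS = fuel * (1 + wind/10) * (1 + slope/20)
Wind factor = 1 + 15.7/10 = 2.57
Slope factor = 1 + 18.3/20 = 1.915
ROS = 1.47 * 2.57 * 1.915 = 7.23 m/min

7.23


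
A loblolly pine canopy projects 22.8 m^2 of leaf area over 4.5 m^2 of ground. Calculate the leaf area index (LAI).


Formula: LAI = total leaf area / ground area  (dimensionless)
LAI = 22.8 m^2 / 4.5 m^2
LAI = 5.07

5.07


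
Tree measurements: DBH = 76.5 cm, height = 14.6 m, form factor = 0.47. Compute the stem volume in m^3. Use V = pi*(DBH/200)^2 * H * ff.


Formula: V = pi * (DBH/200)^2 * H * ff
Radius = DBH/200 = 76.5/200 = 0.3825 m
Radius^2 = 0.3825^2 = 0.14630625 m^2
V = pi * 0.14630625 * 14.6 * 0.47
V = 3.154 m^3

3.154


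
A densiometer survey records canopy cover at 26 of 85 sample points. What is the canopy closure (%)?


Formula: Canopy closure = covered points / total points * 100
Closure = 26 / 85 * 100
Closure = 0.3059 * 100 = 30.6%

30.6


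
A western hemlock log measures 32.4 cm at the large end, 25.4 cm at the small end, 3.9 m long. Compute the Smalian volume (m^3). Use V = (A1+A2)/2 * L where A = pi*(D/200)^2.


Smalian: V = (A1 + A2)/2 * L,  A = pi*(D/200)^2
A1 = pi*(32.4/200)^2 = 0.082448 m^2
A2 = pi*(25.4/200)^2 = 0.050671 m^2
V = (0.082448+0.050671)/2*3.9 = 0.2596 m^3

0.2596


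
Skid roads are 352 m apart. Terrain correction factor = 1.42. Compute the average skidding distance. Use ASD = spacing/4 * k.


Formula: ASD = (spacing / 4) * correction
Uncorrected distance = spacing / 4 = 352 / 4 = 88 m
ASD = 88 * 1.42 = 125 m

125


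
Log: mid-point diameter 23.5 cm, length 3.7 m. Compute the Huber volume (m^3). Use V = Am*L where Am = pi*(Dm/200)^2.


Huber: V = Am * L,  Am = pi*(Dm/200)^2
Am = pi*(23.5/200)^2 = 0.043374 m^2
V = 0.043374*3.7 = 0.1605 m^3

0.1605


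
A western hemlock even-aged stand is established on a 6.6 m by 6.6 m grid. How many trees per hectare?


Formula: TPH = 10000 m^2/ha / (spacing_x * spacing_y)
Area per tree = 6.6 m * 6.6 m = 43.56 m^2
TPH = 10000 / 43.56 = 230 trees/ha

230


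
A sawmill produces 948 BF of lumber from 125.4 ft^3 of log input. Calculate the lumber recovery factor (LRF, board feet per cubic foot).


Formula: LRF = Lumber Output (BF) / Log Input (ft^3)
LRF = 948 BF / 125.4 ft^3
LRF = 7.56 BF/ft^3

7.56


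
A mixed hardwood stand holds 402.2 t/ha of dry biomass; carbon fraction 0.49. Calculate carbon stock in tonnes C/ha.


Formula: Carbon Stock = Biomass * Carbon Fraction
C = 402.2 t/ha * 0.49
C = 197.1 t C/ha

197.1


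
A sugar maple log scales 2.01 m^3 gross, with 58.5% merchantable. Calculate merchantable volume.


Formula: MV = V_total * (merchantable_pct / 100)
Merchantable fraction = 58.5% / 100 = 0.585
MV = 2.01 m^3 * 0.585 = 1.176 m^3

1.176


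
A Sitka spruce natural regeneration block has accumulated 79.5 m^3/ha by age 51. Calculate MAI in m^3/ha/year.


Formula: MAI = Total Volume / Stand Age
MAI = 79.5 m^3/ha / 51 years
MAI = 1.56 m^3/ha/year

1.56


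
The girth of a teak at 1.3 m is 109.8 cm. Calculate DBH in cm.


Formula: DBH = C / pi
DBH = 109.8 / pi
pi = 3.14159...
DBH = 35.0 cm

35.0


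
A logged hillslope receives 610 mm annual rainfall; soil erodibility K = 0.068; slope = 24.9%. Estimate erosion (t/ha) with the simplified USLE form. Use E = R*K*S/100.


Formula: E = R * K * S / 100  (simplified USLE)
R * K = 610 * 0.068 = 41.48
E = 41.48 * 24.9 / 100 = 10.33 t/ha

10.33


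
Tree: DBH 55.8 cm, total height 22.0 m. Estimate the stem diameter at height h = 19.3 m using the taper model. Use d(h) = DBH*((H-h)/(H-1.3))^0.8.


Taper: d(h) = DBH * ((H - h) / (H - 1.3))^0.8
Numerator = H - h = 22.0 - 19.3 = 2.7 m
Denominator = H - 1.3 = 22.0 - 1.3 = 20.7 m
Ratio = 2.7 / 20.7 = 0.13043
d = 55.8 * 0.13043^0.8 = 10.9 cm

10.9


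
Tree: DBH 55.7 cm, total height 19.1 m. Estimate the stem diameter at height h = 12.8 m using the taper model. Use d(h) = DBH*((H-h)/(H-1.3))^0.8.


Taper: d(h) = DBH * ((H - h) / (H - 1.3))^0.8
Numerator = H - h = 19.1 - 12.8 = 6.3 m
Denominator = H - 1.3 = 19.1 - 1.3 = 17.8 m
Ratio = 6.3 / 17.8 = 0.35393
d = 55.7 * 0.35393^0.8 = 24.3 cm

24.3


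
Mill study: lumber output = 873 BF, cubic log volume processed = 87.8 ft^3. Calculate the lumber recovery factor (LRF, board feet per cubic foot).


Formula: LRF = Lumber Output (BF) / Log Input (ft^3)
LRF = 873 BF / 87.8 ft^3
LRF = 9.94 BF/ft^3

9.94


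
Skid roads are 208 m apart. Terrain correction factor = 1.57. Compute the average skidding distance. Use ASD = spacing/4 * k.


Formula: ASD = (spacing / 4) * correction
Uncorrected distance = spacing / 4 = 208 / 4 = 52 m
ASD = 52 * 1.57 = 82 m

82


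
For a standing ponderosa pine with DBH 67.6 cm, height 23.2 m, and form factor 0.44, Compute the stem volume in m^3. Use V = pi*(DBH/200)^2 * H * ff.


Formula: V = pi * (DBH/200)^2 * H * ff
Radius = DBH/200 = 67.6/200 = 0.338 m
Radius^2 = 0.338^2 = 0.114244 m^2
V = pi * 0.114244 * 23.2 * 0.44
V = 3.664 m^3

3.664


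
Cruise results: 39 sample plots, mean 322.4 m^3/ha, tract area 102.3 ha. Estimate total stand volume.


Formula: Total Volume = Mean Volume per ha * Total Area
Total Volume = 322.4 m^3/ha * 102.3 ha
Total Volume = 32982 m^3

32982


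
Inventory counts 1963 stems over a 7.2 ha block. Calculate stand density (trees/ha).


Formula: Stand Density = N_trees / Area_ha
Density = 1963 trees / 7.2 ha
Density = 273 trees/ha

273


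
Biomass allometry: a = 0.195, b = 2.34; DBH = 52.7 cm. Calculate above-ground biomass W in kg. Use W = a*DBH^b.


Formula: W = a * DBH^b  (allometric power law)
DBH^b = 52.7^2.34 = 10691.4557
W = 0.195 * 10691.4557 = 2084.8 kg

2084.8


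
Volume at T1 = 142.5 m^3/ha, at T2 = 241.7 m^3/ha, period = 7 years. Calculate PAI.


Formula: PAI = (V_T2 - V_T1) / (T2 - T1)
Volume increment = 241.7 - 142.5 = 99.2 m^3/ha
PAI = 99.2 / 7 = 14.17 m^3/ha/year

14.17


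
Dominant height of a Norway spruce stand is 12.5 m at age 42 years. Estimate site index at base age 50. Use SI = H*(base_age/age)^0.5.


Formula: SI = H_dom * (base_age / age)^0.5
Age ratio = 50 / 42 = 1.19048
sqrt(age_ratio) = 1.09109
SI = 12.5 * 1.09109 = 13.6 m

13.6


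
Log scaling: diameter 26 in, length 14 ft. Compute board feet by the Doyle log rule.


Doyle: BF = (D - 4)^2 * L / 16
Adjusted diameter = 26 - 4 = 22 in
(D-4)^2 = 22^2 = 484
BF = 484 * 14 / 16 = 424 BF

424


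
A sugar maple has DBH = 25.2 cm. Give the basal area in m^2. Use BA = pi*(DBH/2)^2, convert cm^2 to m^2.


Formula: BA = pi * (DBH/2)^2 / 10000  (cm^2 to m^2)
Radius = DBH/2 = 25.2/2 = 12.6 cm
BA = pi * 12.6^2 / 10000
   = 498.7592 cm^2 / 10000
   = 0.0499 m^2

0.0499


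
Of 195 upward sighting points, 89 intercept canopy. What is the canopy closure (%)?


Formula: Canopy closure = covered points / total points * 100
Closure = 89 / 195 * 100
Closure = 0.4564 * 100 = 45.6%

45.6


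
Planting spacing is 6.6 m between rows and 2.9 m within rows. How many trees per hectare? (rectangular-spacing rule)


Formula: TPH = 10000 m^2/ha / (spacing_x * spacing_y)
Area per tree = 6.6 m * 2.9 m = 19.14 m^2
TPH = 10000 / 19.14 = 522 trees/ha

522


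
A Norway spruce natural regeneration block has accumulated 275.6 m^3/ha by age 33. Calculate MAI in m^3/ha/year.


Formula: MAI = Total Volume / Stand Age
MAI = 275.6 m^3/ha / 33 years
MAI = 8.35 m^3/ha/year

8.35


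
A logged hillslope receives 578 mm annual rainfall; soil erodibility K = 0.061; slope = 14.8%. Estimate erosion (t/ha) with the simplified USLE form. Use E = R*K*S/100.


Formula: E = R * K * S / 100  (simplified USLE)
R * K = 578 * 0.061 = 35.258
E = 35.258 * 14.8 / 100 = 5.22 t/ha

5.22


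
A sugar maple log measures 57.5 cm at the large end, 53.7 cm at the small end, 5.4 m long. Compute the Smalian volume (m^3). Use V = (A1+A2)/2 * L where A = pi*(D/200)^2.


Smalian: V = (A1 + A2)/2 * L,  A = pi*(D/200)^2
A1 = pi*(57.5/200)^2 = 0.259672 m^2
A2 = pi*(53.7/200)^2 = 0.226484 m^2
V = (0.259672+0.226484)/2*5.4 = 1.3126 m^3

1.3126


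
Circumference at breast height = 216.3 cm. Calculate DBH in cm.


Formula: DBH = C / pi
DBH = 216.3 / pi
pi = 3.14159...
DBH = 68.9 cm

68.9


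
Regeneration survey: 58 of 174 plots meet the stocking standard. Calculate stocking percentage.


Formula: Stocking % = stocked plots / total plots * 100
Stocking = 58 / 174 * 100
Stocking = 0.3333 * 100 = 33.3%

33.3


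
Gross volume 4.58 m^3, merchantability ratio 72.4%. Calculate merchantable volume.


Formula: MV = V_total * (merchantable_pct / 100)
Merchantable fraction = 72.4% / 100 = 0.724
MV = 4.58 m^3 * 0.724 = 3.316 m^3

3.316


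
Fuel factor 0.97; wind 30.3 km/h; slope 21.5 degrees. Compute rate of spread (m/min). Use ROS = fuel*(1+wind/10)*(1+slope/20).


Formula: ROS = fuel * (1 + wind/10) * (1 + slope/20)
Wind factor = 1 + 30.3/10 = 4.03
Slope factor = 1 + 21.5/20 = 2.075
ROS = 0.97 * 4.03 * 2.075 = 8.11 m/min

8.11


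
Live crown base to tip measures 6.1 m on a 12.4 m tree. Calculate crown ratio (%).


Formula: Crown Ratio = (Crown Length / Total Height) * 100
CR = (6.1 m / 12.4 m) * 100
CR = 0.4919 * 100 = 49.2%

49.2


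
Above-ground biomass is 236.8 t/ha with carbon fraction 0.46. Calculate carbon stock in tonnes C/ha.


Formula: Carbon Stock = Biomass * Carbon Fraction
C = 236.8 t/ha * 0.46
C = 108.9 t C/ha

108.9


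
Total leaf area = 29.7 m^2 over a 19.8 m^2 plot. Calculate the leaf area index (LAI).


Formula: LAI = total leaf area / ground area  (dimensionless)
LAI = 29.7 m^2 / 19.8 m^2
LAI = 1.5

1.5


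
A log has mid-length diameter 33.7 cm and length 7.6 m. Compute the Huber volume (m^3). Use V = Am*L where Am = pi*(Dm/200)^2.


Huber: V = Am * L,  Am = pi*(Dm/200)^2
Am = pi*(33.7/200)^2 = 0.089197 m^2
V = 0.089197*7.6 = 0.6779 m^3

0.6779


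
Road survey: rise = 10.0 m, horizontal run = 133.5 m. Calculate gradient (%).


Formula: Gradient = rise / run * 100
Gradient = 10.0 / 133.5 * 100 = 7.5%

7.5


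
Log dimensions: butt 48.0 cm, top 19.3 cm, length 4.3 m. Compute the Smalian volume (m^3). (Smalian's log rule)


Smalian: V = (A1 + A2)/2 * L,  A = pi*(D/200)^2
A1 = pi*(48.0/200)^2 = 0.180956 m^2
A2 = pi*(19.3/200)^2 = 0.029255 m^2
V = (0.180956+0.029255)/2*4.3 = 0.452 m^3

0.452


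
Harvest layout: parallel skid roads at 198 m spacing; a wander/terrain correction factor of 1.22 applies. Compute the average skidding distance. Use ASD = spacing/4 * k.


Formula: ASD = (spacing / 4) * correction
Uncorrected distance = spacing / 4 = 198 / 4 = 49.5 m
ASD = 49.5 * 1.22 = 60 m

60


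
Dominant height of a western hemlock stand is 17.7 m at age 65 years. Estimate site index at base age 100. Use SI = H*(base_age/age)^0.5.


Formula: SI = H_dom * (base_age / age)^0.5
Age ratio = 100 / 65 = 1.53846
sqrt(age_ratio) = 1.24035
SI = 17.7 * 1.24035 = 22.0 m

22.0


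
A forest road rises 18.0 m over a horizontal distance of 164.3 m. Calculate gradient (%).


Formula: Gradient = rise / run * 100
Gradient = 18.0 / 164.3 * 100 = 11.0%

11.0


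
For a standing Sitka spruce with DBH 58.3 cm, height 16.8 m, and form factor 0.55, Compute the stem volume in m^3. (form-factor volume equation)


Formula: V = pi * (DBH/200)^2 * H * ff
Radius = DBH/200 = 58.3/200 = 0.2915 m
Radius^2 = 0.2915^2 = 0.08497225 m^2
V = pi * 0.08497225 * 16.8 * 0.55
V = 2.467 m^3

2.467


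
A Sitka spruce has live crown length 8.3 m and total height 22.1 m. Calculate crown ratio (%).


Formula: Crown Ratio = (Crown Length / Total Height) * 100
CR = (8.3 m / 22.1 m) * 100
CR = 0.3756 * 100 = 37.6%

37.6


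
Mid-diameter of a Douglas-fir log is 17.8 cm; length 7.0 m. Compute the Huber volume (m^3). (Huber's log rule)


Huber: V = Am * L,  Am = pi*(Dm/200)^2
Am = pi*(17.8/200)^2 = 0.024885 m^2
V = 0.024885*7.0 = 0.1742 m^3

0.1742


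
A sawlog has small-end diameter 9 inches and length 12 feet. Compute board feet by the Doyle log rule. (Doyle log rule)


Doyle: BF = (D - 4)^2 * L / 16
Adjusted diameter = 9 - 4 = 5 in
(D-4)^2 = 5^2 = 25
BF = 25 * 12 / 16 = 19 BF

19


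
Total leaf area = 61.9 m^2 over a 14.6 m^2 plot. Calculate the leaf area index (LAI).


Formula: LAI = total leaf area / ground area  (dimensionless)
LAI = 61.9 m^2 / 14.6 m^2
LAI = 4.24

4.24


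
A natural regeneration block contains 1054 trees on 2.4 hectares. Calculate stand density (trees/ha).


Formula: Stand Density = N_trees / Area_ha
Density = 1054 trees / 2.4 ha
Density = 439 trees/ha

439


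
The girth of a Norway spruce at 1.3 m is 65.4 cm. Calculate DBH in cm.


Formula: DBH = C / pi
DBH = 65.4 / pi
pi = 3.14159...
DBH = 20.8 cm

20.8


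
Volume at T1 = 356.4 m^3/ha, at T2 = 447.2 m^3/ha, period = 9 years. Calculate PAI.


Formula: PAI = (V_T2 - V_T1) / (T2 - T1)
Volume increment = 447.2 - 356.4 = 90.8 m^3/ha
PAI = 90.8 / 9 = 10.09 m^3/ha/year

10.09


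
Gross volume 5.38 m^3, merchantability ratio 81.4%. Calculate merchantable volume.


Formula: MV = V_total * (merchantable_pct / 100)
Merchantable fraction = 81.4% / 100 = 0.814
MV = 5.38 m^3 * 0.814 = 4.379 m^3

4.379


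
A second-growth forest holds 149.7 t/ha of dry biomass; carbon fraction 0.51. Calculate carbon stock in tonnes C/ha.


Formula: Carbon Stock = Biomass * Carbon Fraction
C = 149.7 t/ha * 0.51
C = 76.3 t C/ha

76.3


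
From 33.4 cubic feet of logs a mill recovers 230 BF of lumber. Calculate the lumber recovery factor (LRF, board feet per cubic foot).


Formula: LRF = Lumber Output (BF) / Log Input (ft^3)
LRF = 230 BF / 33.4 ft^3
LRF = 6.89 BF/ft^3

6.89


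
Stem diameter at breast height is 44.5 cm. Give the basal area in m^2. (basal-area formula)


Formula: BA = pi * (DBH/2)^2 / 10000  (cm^2 to m^2)
Radius = DBH/2 = 44.5/2 = 22.25 cm
BA = pi * 22.25^2 / 10000
   = 1555.2847 cm^2 / 10000
   = 0.1555 m^2

0.1555


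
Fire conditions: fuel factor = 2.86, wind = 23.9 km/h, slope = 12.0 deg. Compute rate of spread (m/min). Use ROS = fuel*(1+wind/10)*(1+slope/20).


Formula: ROS = fuel * (1 + wind/10) * (1 + slope/20)
Wind factor = 1 + 23.9/10 = 3.39
Slope factor = 1 + 12.0/20 = 1.6
ROS = 2.86 * 3.39 * 1.6 = 15.51 m/min

15.51


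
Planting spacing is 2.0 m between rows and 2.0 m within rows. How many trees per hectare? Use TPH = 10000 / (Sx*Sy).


Formula: TPH = 10000 m^2/ha / (spacing_x * spacing_y)
Area per tree = 2.0 m * 2.0 m = 4.0 m^2
TPH = 10000 / 4.0 = 2500 trees/ha

2500


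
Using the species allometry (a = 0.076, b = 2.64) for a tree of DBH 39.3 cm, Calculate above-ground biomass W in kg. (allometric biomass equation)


Formula: W = a * DBH^b  (allometric power law)
DBH^b = 39.3^2.64 = 16188.1169
W = 0.076 * 16188.1169 = 1230.3 kg

1230.3


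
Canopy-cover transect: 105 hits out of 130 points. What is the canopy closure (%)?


Formula: Canopy closure = covered points / total points * 100
Closure = 105 / 130 * 100
Closure = 0.8077 * 100 = 80.8%

80.8


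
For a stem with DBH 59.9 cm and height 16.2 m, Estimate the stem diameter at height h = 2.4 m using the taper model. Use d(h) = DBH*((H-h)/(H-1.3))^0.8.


Taper: d(h) = DBH * ((H - h) / (H - 1.3))^0.8
Numerator = H - h = 16.2 - 2.4 = 13.8 m
Denominator = H - 1.3 = 16.2 - 1.3 = 14.9 m
Ratio = 13.8 / 14.9 = 0.92617
d = 59.9 * 0.92617^0.8 = 56.3 cm

56.3


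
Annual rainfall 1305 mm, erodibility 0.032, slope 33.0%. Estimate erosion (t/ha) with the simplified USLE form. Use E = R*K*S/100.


Formula: E = R * K * S / 100  (simplified USLE)
R * K = 1305 * 0.032 = 41.76
E = 41.76 * 33.0 / 100 = 13.78 t/ha

13.78


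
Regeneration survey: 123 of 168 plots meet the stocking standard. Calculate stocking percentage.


Formula: Stocking % = stocked plots / total plots * 100
Stocking = 123 / 168 * 100
Stocking = 0.7321 * 100 = 73.2%

73.2


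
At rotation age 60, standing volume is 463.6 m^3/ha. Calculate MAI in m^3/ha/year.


Formula: MAI = Total Volume / Stand Age
MAI = 463.6 m^3/ha / 60 years
MAI = 7.73 m^3/ha/year

7.73


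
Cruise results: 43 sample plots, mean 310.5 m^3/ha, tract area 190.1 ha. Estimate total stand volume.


Formula: Total Volume = Mean Volume per ha * Total Area
Total Volume = 310.5 m^3/ha * 190.1 ha
Total Volume = 59026 m^3

59026


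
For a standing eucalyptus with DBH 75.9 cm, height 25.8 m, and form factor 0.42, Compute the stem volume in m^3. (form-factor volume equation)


Formula: V = pi * (DBH/200)^2 * H * ff
Radius = DBH/200 = 75.9/200 = 0.3795 m
Radius^2 = 0.3795^2 = 0.14402025 m^2
V = pi * 0.14402025 * 25.8 * 0.42
V = 4.903 m^3

4.903


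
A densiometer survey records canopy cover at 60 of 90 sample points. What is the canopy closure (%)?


Formula: Canopy closure = covered points / total points * 100
Closure = 60 / 90 * 100
Closure = 0.6667 * 100 = 66.7%

66.7


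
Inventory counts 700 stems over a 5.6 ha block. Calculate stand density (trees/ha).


Formula: Stand Density = N_trees / Area_ha
Density = 700 trees / 5.6 ha
Density = 125 trees/ha

125


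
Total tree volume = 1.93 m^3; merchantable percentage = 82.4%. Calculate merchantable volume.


Formula: MV = V_total * (merchantable_pct / 100)
Merchantable fraction = 82.4% / 100 = 0.824
MV = 1.93 m^3 * 0.824 = 1.59 m^3

1.59


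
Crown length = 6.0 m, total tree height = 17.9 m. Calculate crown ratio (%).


Formula: Crown Ratio = (Crown Length / Total Height) * 100
CR = (6.0 m / 17.9 m) * 100
CR = 0.3352 * 100 = 33.5%

33.5


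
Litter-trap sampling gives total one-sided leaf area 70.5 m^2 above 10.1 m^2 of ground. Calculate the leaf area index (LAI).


Formula: LAI = total leaf area / ground area  (dimensionless)
LAI = 70.5 m^2 / 10.1 m^2
LAI = 6.98

6.98


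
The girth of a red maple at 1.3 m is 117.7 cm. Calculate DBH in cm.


Formula: DBH = C / pi
DBH = 117.7 / pi
pi = 3.14159...
DBH = 37.5 cm

37.5


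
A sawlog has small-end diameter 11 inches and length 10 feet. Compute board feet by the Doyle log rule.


Doyle: BF = (D - 4)^2 * L / 16
Adjusted diameter = 11 - 4 = 7 in
(D-4)^2 = 7^2 = 49
BF = 49 * 10 / 16 = 31 BF

31


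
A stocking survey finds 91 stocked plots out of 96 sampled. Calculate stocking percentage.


Formula: Stocking % = stocked plots / total plots * 100
Stocking = 91 / 96 * 100
Stocking = 0.9479 * 100 = 94.8%

94.8


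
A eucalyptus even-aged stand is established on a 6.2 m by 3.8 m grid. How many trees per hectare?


Formula: TPH = 10000 m^2/ha / (spacing_x * spacing_y)
Area per tree = 6.2 m * 3.8 m = 23.56 m^2
TPH = 10000 / 23.56 = 424 trees/ha

424


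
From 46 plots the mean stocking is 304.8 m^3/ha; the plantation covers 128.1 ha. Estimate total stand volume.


Formula: Total Volume = Mean Volume per ha * Total Area
Total Volume = 304.8 m^3/ha * 128.1 ha
Total Volume = 39045 m^3

39045


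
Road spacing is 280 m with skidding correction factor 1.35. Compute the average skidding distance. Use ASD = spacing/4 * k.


Formula: ASD = (spacing / 4) * correction
Uncorrected distance = spacing / 4 = 280 / 4 = 70 m
ASD = 70 * 1.35 = 95 m

95


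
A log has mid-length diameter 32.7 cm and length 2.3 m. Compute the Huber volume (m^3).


Huber: V = Am * L,  Am = pi*(Dm/200)^2
Am = pi*(32.7/200)^2 = 0.083982 m^2
V = 0.083982*2.3 = 0.1932 m^3

0.1932


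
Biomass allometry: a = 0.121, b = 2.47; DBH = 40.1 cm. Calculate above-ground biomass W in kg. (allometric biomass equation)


Formula: W = a * DBH^b  (allometric power law)
DBH^b = 40.1^2.47 = 9115.2084
W = 0.121 * 9115.2084 = 1102.9 kg

1102.9


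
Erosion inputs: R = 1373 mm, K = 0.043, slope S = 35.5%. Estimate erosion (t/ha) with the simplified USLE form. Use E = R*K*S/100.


Formula: E = R * K * S / 100  (simplified USLE)
R * K = 1373 * 0.043 = 59.039
E = 59.039 * 35.5 / 100 = 20.96 t/ha

20.96


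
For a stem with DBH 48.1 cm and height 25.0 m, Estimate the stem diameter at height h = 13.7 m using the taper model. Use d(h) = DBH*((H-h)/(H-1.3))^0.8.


Taper: d(h) = DBH * ((H - h) / (H - 1.3))^0.8
Numerator = H - h = 25.0 - 13.7 = 11.3 m
Denominator = H - 1.3 = 25.0 - 1.3 = 23.7 m
Ratio = 11.3 / 23.7 = 0.47679
d = 48.1 * 0.47679^0.8 = 26.6 cm

26.6


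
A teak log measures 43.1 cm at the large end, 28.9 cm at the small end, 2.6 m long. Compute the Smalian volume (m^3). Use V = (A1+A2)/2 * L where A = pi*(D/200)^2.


Smalian: V = (A1 + A2)/2 * L,  A = pi*(D/200)^2
A1 = pi*(43.1/200)^2 = 0.145896 m^2
A2 = pi*(28.9/200)^2 = 0.065597 m^2
V = (0.145896+0.065597)/2*2.6 = 0.2749 m^3

0.2749


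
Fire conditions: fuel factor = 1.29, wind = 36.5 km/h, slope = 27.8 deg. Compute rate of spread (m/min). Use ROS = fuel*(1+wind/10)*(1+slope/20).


Formula: ROS = fuel * (1 + wind/10) * (1 + slope/20)
Wind factor = 1 + 36.5/10 = 4.65
Slope factor = 1 + 27.8/20 = 2.39
ROS = 1.29 * 4.65 * 2.39 = 14.34 m/min

14.34


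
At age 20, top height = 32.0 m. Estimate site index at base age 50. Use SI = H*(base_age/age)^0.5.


Formula: SI = H_dom * (base_age / age)^0.5
Age ratio = 50 / 20 = 2.5
sqrt(age_ratio) = 1.58114
SI = 32.0 * 1.58114 = 50.6 m

50.6


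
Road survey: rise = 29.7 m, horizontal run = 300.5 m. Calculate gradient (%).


Formula: Gradient = rise / run * 100
Gradient = 29.7 / 300.5 * 100 = 9.9%

9.9


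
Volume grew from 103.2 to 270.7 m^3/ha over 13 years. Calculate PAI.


Formula: PAI = (V_T2 - V_T1) / (T2 - T1)
Volume increment = 270.7 - 103.2 = 167.5 m^3/ha
PAI = 167.5 / 13 = 12.88 m^3/ha/year

12.88


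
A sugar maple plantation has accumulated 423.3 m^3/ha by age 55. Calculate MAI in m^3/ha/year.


Formula: MAI = Total Volume / Stand Age
MAI = 423.3 m^3/ha / 55 years
MAI = 7.7 m^3/ha/year

7.7


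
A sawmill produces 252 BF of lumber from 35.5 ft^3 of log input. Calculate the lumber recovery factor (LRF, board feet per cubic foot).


Formula: LRF = Lumber Output (BF) / Log Input (ft^3)
LRF = 252 BF / 35.5 ft^3
LRF = 7.1 BF/ft^3

7.1


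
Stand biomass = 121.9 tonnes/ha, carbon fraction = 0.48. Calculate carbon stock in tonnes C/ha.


Formula: Carbon Stock = Biomass * Carbon Fraction
C = 121.9 t/ha * 0.48
C = 58.5 t C/ha

58.5


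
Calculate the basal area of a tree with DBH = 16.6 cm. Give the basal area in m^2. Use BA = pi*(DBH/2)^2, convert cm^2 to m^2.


Formula: BA = pi * (DBH/2)^2 / 10000  (cm^2 to m^2)
Radius = DBH/2 = 16.6/2 = 8.3 cm
BA = pi * 8.3^2 / 10000
   = 216.4243 cm^2 / 10000
   = 0.0216 m^2

0.0216


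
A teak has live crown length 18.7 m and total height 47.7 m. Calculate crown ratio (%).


Formula: Crown Ratio = (Crown Length / Total Height) * 100
CR = (18.7 m / 47.7 m) * 100
CR = 0.392 * 100 = 39.2%

39.2


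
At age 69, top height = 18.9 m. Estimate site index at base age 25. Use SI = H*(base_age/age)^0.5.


Formula: SI = H_dom * (base_age / age)^0.5
Age ratio = 25 / 69 = 0.36232
sqrt(age_ratio) = 0.60193
SI = 18.9 * 0.60193 = 11.4 m

11.4


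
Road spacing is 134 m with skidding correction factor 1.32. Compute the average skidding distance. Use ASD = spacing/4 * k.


Formula: ASD = (spacing / 4) * correction
Uncorrected distance = spacing / 4 = 134 / 4 = 33.5 m
ASD = 33.5 * 1.32 = 44 m

44


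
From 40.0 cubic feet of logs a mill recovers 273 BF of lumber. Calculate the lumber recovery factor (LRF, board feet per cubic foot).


Formula: LRF = Lumber Output (BF) / Log Input (ft^3)
LRF = 273 BF / 40.0 ft^3
LRF = 6.83 BF/ft^3

6.83


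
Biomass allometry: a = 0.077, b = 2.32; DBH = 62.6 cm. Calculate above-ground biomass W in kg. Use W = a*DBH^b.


Formula: W = a * DBH^b  (allometric power law)
DBH^b = 62.6^2.32 = 14724.9034
W = 0.077 * 14724.9034 = 1133.8 kg

1133.8


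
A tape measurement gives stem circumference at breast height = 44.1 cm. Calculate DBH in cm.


Formula: DBH = C / pi
DBH = 44.1 / pi
pi = 3.14159...
DBH = 14.0 cm

14.0


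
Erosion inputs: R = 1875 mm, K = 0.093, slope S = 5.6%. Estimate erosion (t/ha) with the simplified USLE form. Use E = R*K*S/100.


Formula: E = R * K * S / 100  (simplified USLE)
R * K = 1875 * 0.093 = 174.375
E = 174.375 * 5.6 / 100 = 9.77 t/ha

9.77


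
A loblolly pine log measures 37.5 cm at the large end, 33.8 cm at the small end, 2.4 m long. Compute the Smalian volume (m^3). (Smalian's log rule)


Smalian: V = (A1 + A2)/2 * L,  A = pi*(D/200)^2
A1 = pi*(37.5/200)^2 = 0.110447 m^2
A2 = pi*(33.8/200)^2 = 0.089727 m^2
V = (0.110447+0.089727)/2*2.4 = 0.2402 m^3

0.2402


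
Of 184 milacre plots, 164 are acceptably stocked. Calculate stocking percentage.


Formula: Stocking % = stocked plots / total plots * 100
Stocking = 164 / 184 * 100
Stocking = 0.8913 * 100 = 89.1%

89.1


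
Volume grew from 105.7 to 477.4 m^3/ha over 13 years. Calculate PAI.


Formula: PAI = (V_T2 - V_T1) / (T2 - T1)
Volume increment = 477.4 - 105.7 = 371.7 m^3/ha
PAI = 371.7 / 13 = 28.59 m^3/ha/year

28.59


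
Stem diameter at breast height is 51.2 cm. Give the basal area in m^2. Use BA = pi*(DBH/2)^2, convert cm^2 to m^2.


Formula: BA = pi * (DBH/2)^2 / 10000  (cm^2 to m^2)
Radius = DBH/2 = 51.2/2 = 25.6 cm
BA = pi * 25.6^2 / 10000
   = 2058.8742 cm^2 / 10000
   = 0.2059 m^2

0.2059


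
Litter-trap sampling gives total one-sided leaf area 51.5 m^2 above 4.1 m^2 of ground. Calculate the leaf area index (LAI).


Formula: LAI = total leaf area / ground area  (dimensionless)
LAI = 51.5 m^2 / 4.1 m^2
LAI = 12.56

12.56


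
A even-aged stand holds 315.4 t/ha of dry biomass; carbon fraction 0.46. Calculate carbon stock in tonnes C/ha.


Formula: Carbon Stock = Biomass * Carbon Fraction
C = 315.4 t/ha * 0.46
C = 145.1 t C/ha

145.1


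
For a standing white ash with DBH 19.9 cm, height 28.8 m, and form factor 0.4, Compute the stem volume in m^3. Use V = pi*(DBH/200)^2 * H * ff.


Formula: V = pi * (DBH/200)^2 * H * ff
Radius = DBH/200 = 19.9/200 = 0.0995 m
Radius^2 = 0.0995^2 = 0.00990025 m^2
V = pi * 0.00990025 * 28.8 * 0.4
V = 0.358 m^3

0.358


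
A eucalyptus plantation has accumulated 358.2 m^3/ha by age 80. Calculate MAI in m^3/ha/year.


Formula: MAI = Total Volume / Stand Age
MAI = 358.2 m^3/ha / 80 years
MAI = 4.48 m^3/ha/year

4.48


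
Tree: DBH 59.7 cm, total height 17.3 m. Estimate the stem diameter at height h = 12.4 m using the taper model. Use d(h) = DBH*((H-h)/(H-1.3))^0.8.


Taper: d(h) = DBH * ((H - h) / (H - 1.3))^0.8
Numerator = H - h = 17.3 - 12.4 = 4.9 m
Denominator = H - 1.3 = 17.3 - 1.3 = 16.0 m
Ratio = 4.9 / 16.0 = 0.30625
d = 59.7 * 0.30625^0.8 = 23.2 cm

23.2


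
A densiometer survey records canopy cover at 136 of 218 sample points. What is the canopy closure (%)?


Formula: Canopy closure = covered points / total points * 100
Closure = 136 / 218 * 100
Closure = 0.6239 * 100 = 62.4%

62.4


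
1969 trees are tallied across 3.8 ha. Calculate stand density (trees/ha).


Formula: Stand Density = N_trees / Area_ha
Density = 1969 trees / 3.8 ha
Density = 518 trees/ha

518


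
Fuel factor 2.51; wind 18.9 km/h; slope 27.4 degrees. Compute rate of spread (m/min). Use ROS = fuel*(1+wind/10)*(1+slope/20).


Formula: ROS = fuel * (1 + wind/10) * (1 + slope/20)
Wind factor = 1 + 18.9/10 = 2.89
Slope factor = 1 + 27.4/20 = 2.37
ROS = 2.51 * 2.89 * 2.37 = 17.19 m/min

17.19


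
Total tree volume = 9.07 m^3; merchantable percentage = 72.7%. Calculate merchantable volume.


Formula: MV = V_total * (merchantable_pct / 100)
Merchantable fraction = 72.7% / 100 = 0.727
MV = 9.07 m^3 * 0.727 = 6.594 m^3

6.594


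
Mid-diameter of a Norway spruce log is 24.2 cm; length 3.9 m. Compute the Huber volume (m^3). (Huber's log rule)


Huber: V = Am * L,  Am = pi*(Dm/200)^2
Am = pi*(24.2/200)^2 = 0.045996 m^2
V = 0.045996*3.9 = 0.1794 m^3

0.1794


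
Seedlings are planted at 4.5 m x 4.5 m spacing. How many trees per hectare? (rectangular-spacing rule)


Formula: TPH = 10000 m^2/ha / (spacing_x * spacing_y)
Area per tree = 4.5 m * 4.5 m = 20.25 m^2
TPH = 10000 / 20.25 = 494 trees/ha

494


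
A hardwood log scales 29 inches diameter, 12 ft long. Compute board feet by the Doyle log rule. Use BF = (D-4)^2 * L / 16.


Doyle: BF = (D - 4)^2 * L / 16
Adjusted diameter = 29 - 4 = 25 in
(D-4)^2 = 25^2 = 625
BF = 625 * 12 / 16 = 469 BF

469


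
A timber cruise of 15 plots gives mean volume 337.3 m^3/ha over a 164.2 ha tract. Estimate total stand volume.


Formula: Total Volume = Mean Volume per ha * Total Area
Total Volume = 337.3 m^3/ha * 164.2 ha
Total Volume = 55385 m^3

55385


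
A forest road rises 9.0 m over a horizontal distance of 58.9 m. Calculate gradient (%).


Formula: Gradient = rise / run * 100
Gradient = 9.0 / 58.9 * 100 = 15.3%

15.3


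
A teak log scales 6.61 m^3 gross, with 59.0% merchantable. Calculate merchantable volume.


Formula: MV = V_total * (merchantable_pct / 100)
Merchantable fraction = 59.0% / 100 = 0.59
MV = 6.61 m^3 * 0.59 = 3.9 m^3

3.9


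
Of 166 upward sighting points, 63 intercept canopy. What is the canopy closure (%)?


Formula: Canopy closure = covered points / total points * 100
Closure = 63 / 166 * 100
Closure = 0.3795 * 100 = 38.0%

38.0


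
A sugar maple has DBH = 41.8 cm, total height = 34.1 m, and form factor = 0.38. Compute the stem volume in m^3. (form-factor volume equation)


Formula: V = pi * (DBH/200)^2 * H * ff
Radius = DBH/200 = 41.8/200 = 0.209 m
Radius^2 = 0.209^2 = 0.043681 m^2
V = pi * 0.043681 * 34.1 * 0.38
V = 1.778 m^3

1.778


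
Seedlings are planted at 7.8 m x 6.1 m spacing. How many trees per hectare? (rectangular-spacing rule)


Formula: TPH = 10000 m^2/ha / (spacing_x * spacing_y)
Area per tree = 7.8 m * 6.1 m = 47.58 m^2
TPH = 10000 / 47.58 = 210 trees/ha

210


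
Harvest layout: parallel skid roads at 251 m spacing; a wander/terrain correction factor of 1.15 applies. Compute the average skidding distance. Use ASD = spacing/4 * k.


Formula: ASD = (spacing / 4) * correction
Uncorrected distance = spacing / 4 = 251 / 4 = 62.75 m
ASD = 62.75 * 1.15 = 72 m

72


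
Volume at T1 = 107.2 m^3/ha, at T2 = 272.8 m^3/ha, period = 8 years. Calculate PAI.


Formula: PAI = (V_T2 - V_T1) / (T2 - T1)
Volume increment = 272.8 - 107.2 = 165.6 m^3/ha
PAI = 165.6 / 8 = 20.7 m^3/ha/year

20.7


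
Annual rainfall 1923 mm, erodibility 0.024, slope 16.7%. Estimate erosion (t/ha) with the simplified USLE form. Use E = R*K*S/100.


Formula: E = R * K * S / 100  (simplified USLE)
R * K = 1923 * 0.024 = 46.152
E = 46.152 * 16.7 / 100 = 7.71 t/ha

7.71


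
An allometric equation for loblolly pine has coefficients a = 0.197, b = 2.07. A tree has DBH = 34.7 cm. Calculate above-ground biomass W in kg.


Formula: W = a * DBH^b  (allometric power law)
DBH^b = 34.7^2.07 = 1543.4125
W = 0.197 * 1543.4125 = 304.1 kg

304.1


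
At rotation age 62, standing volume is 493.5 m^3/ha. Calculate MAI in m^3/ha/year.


Formula: MAI = Total Volume / Stand Age
MAI = 493.5 m^3/ha / 62 years
MAI = 7.96 m^3/ha/year

7.96


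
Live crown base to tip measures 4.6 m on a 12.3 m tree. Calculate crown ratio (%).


Formula: Crown Ratio = (Crown Length / Total Height) * 100
CR = (4.6 m / 12.3 m) * 100
CR = 0.374 * 100 = 37.4%

37.4


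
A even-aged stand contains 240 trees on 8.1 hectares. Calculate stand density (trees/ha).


Formula: Stand Density = N_trees / Area_ha
Density = 240 trees / 8.1 ha
Density = 30 trees/ha

30


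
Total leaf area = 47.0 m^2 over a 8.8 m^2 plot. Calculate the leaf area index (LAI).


Formula: LAI = total leaf area / ground area  (dimensionless)
LAI = 47.0 m^2 / 8.8 m^2
LAI = 5.34

5.34


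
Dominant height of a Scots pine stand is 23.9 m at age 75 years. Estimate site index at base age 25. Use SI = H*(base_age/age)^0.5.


Formula: SI = H_dom * (base_age / age)^0.5
Age ratio = 25 / 75 = 0.33333
sqrt(age_ratio) = 0.57735
SI = 23.9 * 0.57735 = 13.8 m

13.8


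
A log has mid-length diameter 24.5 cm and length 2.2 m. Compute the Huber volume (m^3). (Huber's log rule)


Huber: V = Am * L,  Am = pi*(Dm/200)^2
Am = pi*(24.5/200)^2 = 0.047144 m^2
V = 0.047144*2.2 = 0.1037 m^3

0.1037


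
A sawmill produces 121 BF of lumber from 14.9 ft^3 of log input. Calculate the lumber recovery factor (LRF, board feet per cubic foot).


Formula: LRF = Lumber Output (BF) / Log Input (ft^3)
LRF = 121 BF / 14.9 ft^3
LRF = 8.12 BF/ft^3

8.12


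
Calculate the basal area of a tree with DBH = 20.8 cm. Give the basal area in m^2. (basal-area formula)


Formula: BA = pi * (DBH/2)^2 / 10000  (cm^2 to m^2)
Radius = DBH/2 = 20.8/2 = 10.4 cm
BA = pi * 10.4^2 / 10000
   = 339.7947 cm^2 / 10000
   = 0.034 m^2

0.034


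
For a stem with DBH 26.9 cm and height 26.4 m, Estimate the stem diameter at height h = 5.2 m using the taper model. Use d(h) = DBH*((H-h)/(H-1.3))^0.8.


Taper: d(h) = DBH * ((H - h) / (H - 1.3))^0.8
Numerator = H - h = 26.4 - 5.2 = 21.2 m
Denominator = H - 1.3 = 26.4 - 1.3 = 25.1 m
Ratio = 21.2 / 25.1 = 0.84462
d = 26.9 * 0.84462^0.8 = 23.5 cm

23.5


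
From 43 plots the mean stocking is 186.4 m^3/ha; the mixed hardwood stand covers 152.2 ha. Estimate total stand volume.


Formula: Total Volume = Mean Volume per ha * Total Area
Total Volume = 186.4 m^3/ha * 152.2 ha
Total Volume = 28370 m^3

28370


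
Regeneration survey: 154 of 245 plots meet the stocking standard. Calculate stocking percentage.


Formula: Stocking % = stocked plots / total plots * 100
Stocking = 154 / 245 * 100
Stocking = 0.6286 * 100 = 62.9%

62.9


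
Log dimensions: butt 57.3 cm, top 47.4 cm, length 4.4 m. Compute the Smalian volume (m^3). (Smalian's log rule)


Smalian: V = (A1 + A2)/2 * L,  A = pi*(D/200)^2
A1 = pi*(57.3/200)^2 = 0.257869 m^2
A2 = pi*(47.4/200)^2 = 0.17646 m^2
V = (0.257869+0.17646)/2*4.4 = 0.9555 m^3

0.9555


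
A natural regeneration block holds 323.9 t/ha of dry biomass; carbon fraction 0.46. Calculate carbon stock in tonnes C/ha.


Formula: Carbon Stock = Biomass * Carbon Fraction
C = 323.9 t/ha * 0.46
C = 149.0 t C/ha

149.0


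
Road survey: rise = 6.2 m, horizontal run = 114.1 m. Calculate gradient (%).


Formula: Gradient = rise / run * 100
Gradient = 6.2 / 114.1 * 100 = 5.4%

5.4


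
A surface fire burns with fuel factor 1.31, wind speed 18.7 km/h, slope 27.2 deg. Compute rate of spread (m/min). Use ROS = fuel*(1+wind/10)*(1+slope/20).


Formula: ROS = fuel * (1 + wind/10) * (1 + slope/20)
Wind factor = 1 + 18.7/10 = 2.87
Slope factor = 1 + 27.2/20 = 2.36
ROS = 1.31 * 2.87 * 2.36 = 8.87 m/min

8.87


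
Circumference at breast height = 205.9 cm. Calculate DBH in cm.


Formula: DBH = C / pi
DBH = 205.9 / pi
pi = 3.14159...
DBH = 65.5 cm

65.5


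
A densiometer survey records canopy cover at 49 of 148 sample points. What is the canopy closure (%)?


Formula: Canopy closure = covered points / total points * 100
Closure = 49 / 148 * 100
Closure = 0.3311 * 100 = 33.1%

33.1


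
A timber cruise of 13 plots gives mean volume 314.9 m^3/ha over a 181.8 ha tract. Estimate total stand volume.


Formula: Total Volume = Mean Volume per ha * Total Area
Total Volume = 314.9 m^3/ha * 181.8 ha
Total Volume = 57249 m^3

57249


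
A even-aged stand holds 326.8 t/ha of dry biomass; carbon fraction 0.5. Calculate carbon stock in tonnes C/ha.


Formula: Carbon Stock = Biomass * Carbon Fraction
C = 326.8 t/ha * 0.5
C = 163.4 t C/ha

163.4


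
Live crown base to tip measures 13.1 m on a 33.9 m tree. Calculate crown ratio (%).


Formula: Crown Ratio = (Crown Length / Total Height) * 100
CR = (13.1 m / 33.9 m) * 100
CR = 0.3864 * 100 = 38.6%

38.6


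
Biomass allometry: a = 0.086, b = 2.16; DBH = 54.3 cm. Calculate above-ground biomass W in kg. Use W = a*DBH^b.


Formula: W = a * DBH^b  (allometric power law)
DBH^b = 54.3^2.16 = 5586.858
W = 0.086 * 5586.858 = 480.5 kg

480.5


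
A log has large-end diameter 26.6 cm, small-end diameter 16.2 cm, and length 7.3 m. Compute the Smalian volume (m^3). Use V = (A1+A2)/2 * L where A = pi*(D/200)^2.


Smalian: V = (A1 + A2)/2 * L,  A = pi*(D/200)^2
A1 = pi*(26.6/200)^2 = 0.055572 m^2
A2 = pi*(16.2/200)^2 = 0.020612 m^2
V = (0.055572+0.020612)/2*7.3 = 0.2781 m^3

0.2781
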